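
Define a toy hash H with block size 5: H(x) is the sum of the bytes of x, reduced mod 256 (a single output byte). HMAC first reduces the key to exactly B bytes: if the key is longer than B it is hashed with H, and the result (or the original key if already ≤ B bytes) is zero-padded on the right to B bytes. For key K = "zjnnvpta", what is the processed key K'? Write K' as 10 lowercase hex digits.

|K| = 8 > B = 5, so first hash the key.
H(K): sum = 122+106+110+110+118+112+116+97 = 891; mod 256 = 123 → 7b.
Zero-pad H(K) = 7b to 5 bytes: K' = 7b 00 00 00 00.

7b00000000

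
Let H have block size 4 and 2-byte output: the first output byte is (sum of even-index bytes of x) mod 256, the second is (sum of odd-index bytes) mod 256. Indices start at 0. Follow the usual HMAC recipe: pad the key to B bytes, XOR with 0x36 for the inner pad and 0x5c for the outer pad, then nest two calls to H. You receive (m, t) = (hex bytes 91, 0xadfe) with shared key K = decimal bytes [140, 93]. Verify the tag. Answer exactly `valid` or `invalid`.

Key decimal bytes [140, 93] = 8c 5d is 2 bytes ≤ B = 4; zero-pad to 4 bytes: K' = 8c 5d 00 00.
K' ⊕ ipad = ba 6b 36 36; K' ⊕ opad = d0 01 5c 5c.
Inner hash: even-index sum = 385 mod 256 = 129; odd-index sum = 161 mod 256 = 161 → 81 a1.
Outer hash (recomputed tag): even-index sum = 429 mod 256 = 173; odd-index sum = 254 mod 256 = 254 → ad fe.
Recomputed tag = adfe; claimed = adfe → match.

valid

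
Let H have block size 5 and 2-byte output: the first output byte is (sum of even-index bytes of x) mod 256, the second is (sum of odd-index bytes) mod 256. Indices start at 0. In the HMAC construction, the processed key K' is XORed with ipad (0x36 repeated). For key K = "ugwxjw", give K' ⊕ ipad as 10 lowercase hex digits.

6060363636

Key "ugwxjw" = 75 67 77 78 6a 77 is 6 bytes > B = 5, so hash it first: H(key) = 56 56, then zero-pad to 5 bytes: K' = 56 56 00 00 00.
XOR each byte with 0x36: 56⊕36=60, 56⊕36=60, 00⊕36=36, 00⊕36=36, 00⊕36=36.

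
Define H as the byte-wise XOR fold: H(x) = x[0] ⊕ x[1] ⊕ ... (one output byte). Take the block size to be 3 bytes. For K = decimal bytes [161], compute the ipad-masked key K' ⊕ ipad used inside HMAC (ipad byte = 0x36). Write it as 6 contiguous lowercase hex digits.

Key decimal bytes [161] = a1 is 1 byte ≤ B = 3; zero-pad to 3 bytes: K' = a1 00 00.
XOR each byte with 0x36: a1⊕36=97, 00⊕36=36, 00⊕36=36.

973636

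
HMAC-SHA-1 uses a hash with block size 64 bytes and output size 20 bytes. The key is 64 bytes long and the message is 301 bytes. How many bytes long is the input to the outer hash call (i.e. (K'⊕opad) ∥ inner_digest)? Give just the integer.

Key is 64 ≤ 64 bytes, zero-padded: |K'| = 64.
Outer input = (K'⊕opad) ∥ H(inner) → 64 + 20 = 84 bytes.

84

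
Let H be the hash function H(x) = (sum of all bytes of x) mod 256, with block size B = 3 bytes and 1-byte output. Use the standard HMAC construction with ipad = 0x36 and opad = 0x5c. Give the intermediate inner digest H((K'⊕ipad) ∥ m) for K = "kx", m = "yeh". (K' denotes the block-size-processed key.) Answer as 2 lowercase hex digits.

Key "kx" = 6b 78 is 2 bytes ≤ B = 3; zero-pad to 3 bytes: K' = 6b 78 00.
K' ⊕ ipad = 5d 4e 36.
Inner input = 5d 4e 36 ∥ 79 65 68.
Inner hash: sum = 93+78+54+121+101+104 = 551; mod 256 = 39 → 27.

27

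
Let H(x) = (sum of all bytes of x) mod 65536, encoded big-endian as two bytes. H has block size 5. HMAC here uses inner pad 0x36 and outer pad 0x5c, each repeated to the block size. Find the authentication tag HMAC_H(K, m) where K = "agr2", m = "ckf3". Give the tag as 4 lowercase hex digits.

Key "agr2" = 61 67 72 32 is 4 bytes ≤ B = 5; zero-pad to 5 bytes: K' = 61 67 72 32 00.
K' ⊕ ipad = 57 51 44 04 36.  K' ⊕ opad = 3d 3b 2e 6e 5c.
Inner input = (K'⊕ipad) ∥ m = 57 51 44 04 36 ∥ 63 6b 66 33.
Inner hash: sum = 87+81+68+4+54+99+107+102+51 = 653 → 02 8d.
Outer input = (K'⊕opad) ∥ inner = 3d 3b 2e 6e 5c ∥ 02 8d.
Outer hash (tag): sum = 61+59+46+110+92+2+141 = 511 → 01 ff.

01ff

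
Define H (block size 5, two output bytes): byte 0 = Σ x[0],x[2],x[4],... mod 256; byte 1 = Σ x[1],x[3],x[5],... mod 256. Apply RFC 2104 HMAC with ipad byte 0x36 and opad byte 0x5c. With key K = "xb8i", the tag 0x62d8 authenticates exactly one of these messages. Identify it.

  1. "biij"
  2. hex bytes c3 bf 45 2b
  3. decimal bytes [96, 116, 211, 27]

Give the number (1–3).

Key "xb8i" = 78 62 38 69 is 4 bytes ≤ B = 5; zero-pad to 5 bytes: K' = 78 62 38 69 00.
K' ⊕ ipad = 4e 54 0e 5f 36; K' ⊕ opad = 24 3e 64 35 5c.
m1: inner = H(4e 54 0e 5f 36 62 69 69 6a) = 65 7e; tag = H(24 3e 64 35 5c 65 7e) = 62d8 ← matches
m2: inner = H(4e 54 0e 5f 36 c3 bf 45 2b) = 7c bb; tag = H(24 3e 64 35 5c 7c bb) = 9fef
m3: inner = H(4e 54 0e 5f 36 60 74 d3 1b) = 21 e6; tag = H(24 3e 64 35 5c 21 e6) = ca94

1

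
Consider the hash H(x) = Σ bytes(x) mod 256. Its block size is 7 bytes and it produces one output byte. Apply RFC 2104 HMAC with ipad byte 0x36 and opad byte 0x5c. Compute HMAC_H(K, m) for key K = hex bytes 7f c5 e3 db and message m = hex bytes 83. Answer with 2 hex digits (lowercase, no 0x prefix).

39

Key hex bytes 7f c5 e3 db is 4 bytes ≤ B = 7; zero-pad to 7 bytes: K' = 7f c5 e3 db 00 00 00.
K' ⊕ ipad = 49 f3 d5 ed 36 36 36.  K' ⊕ opad = 23 99 bf 87 5c 5c 5c.
Inner input = (K'⊕ipad) ∥ m = 49 f3 d5 ed 36 36 36 ∥ 83.
Inner hash: sum = 73+243+213+237+54+54+54+131 = 1059; mod 256 = 35 → 23.
Outer input = (K'⊕opad) ∥ inner = 23 99 bf 87 5c 5c 5c ∥ 23.
Outer hash (tag): sum = 35+153+191+135+92+92+92+35 = 825; mod 256 = 57 → 39.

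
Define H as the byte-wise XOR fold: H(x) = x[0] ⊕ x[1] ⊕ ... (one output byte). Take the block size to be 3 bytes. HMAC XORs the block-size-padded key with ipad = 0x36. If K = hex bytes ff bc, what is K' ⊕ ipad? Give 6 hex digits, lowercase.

Key hex bytes ff bc is 2 bytes ≤ B = 3; zero-pad to 3 bytes: K' = ff bc 00.
XOR each byte with 0x36: ff⊕36=c9, bc⊕36=8a, 00⊕36=36.

c98a36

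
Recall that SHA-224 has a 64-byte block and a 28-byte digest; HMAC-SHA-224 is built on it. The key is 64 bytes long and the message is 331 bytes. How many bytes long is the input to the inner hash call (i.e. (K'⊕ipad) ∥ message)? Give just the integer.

Key is 64 ≤ 64 bytes, zero-padded: |K'| = 64.
Inner input = (K'⊕ipad) ∥ m → 64 + 331 = 395 bytes.

395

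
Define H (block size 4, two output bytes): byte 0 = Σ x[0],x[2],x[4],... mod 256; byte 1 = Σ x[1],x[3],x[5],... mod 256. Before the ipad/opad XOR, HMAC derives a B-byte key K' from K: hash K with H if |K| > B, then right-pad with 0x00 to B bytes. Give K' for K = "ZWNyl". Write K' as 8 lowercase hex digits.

|K| = 5 > B = 4, so first hash the key.
H(K): even-index sum = 276 mod 256 = 20; odd-index sum = 208 mod 256 = 208 → 14 d0.
Zero-pad H(K) = 14 d0 to 4 bytes: K' = 14 d0 00 00.

14d00000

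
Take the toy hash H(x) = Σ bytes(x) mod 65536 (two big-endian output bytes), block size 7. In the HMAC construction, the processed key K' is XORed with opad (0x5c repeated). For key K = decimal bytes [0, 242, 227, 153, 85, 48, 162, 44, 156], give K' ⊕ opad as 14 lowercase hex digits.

58015c5c5c5c5c

Key decimal bytes [0, 242, 227, 153, 85, 48, 162, 44, 156] = 00 f2 e3 99 55 30 a2 2c 9c is 9 bytes > B = 7, so hash it first: H(key) = 04 5d, then zero-pad to 7 bytes: K' = 04 5d 00 00 00 00 00.
XOR each byte with 0x5c: 04⊕5c=58, 5d⊕5c=01, 00⊕5c=5c, 00⊕5c=5c, 00⊕5c=5c, 00⊕5c=5c, 00⊕5c=5c.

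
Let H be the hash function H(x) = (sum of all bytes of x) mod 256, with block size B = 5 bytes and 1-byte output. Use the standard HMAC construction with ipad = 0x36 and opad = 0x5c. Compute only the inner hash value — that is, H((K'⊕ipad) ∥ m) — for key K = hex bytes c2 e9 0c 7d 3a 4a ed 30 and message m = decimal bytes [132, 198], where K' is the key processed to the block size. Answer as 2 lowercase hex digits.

Key hex bytes c2 e9 0c 7d 3a 4a ed 30 is 8 bytes > B = 5, so hash it first: H(key) = d5, then zero-pad to 5 bytes: K' = d5 00 00 00 00.
K' ⊕ ipad = e3 36 36 36 36.
Inner input = e3 36 36 36 36 ∥ 84 c6.
Inner hash: sum = 227+54+54+54+54+132+198 = 773; mod 256 = 5 → 05.

05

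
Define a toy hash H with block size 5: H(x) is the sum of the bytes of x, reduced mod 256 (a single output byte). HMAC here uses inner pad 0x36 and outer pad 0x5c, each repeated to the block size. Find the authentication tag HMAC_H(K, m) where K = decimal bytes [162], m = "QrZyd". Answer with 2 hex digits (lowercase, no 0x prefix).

d4

Key decimal bytes [162] = a2 is 1 byte ≤ B = 5; zero-pad to 5 bytes: K' = a2 00 00 00 00.
K' ⊕ ipad = 94 36 36 36 36.  K' ⊕ opad = fe 5c 5c 5c 5c.
Inner input = (K'⊕ipad) ∥ m = 94 36 36 36 36 ∥ 51 72 5a 79 64.
Inner hash: sum = 148+54+54+54+54+81+114+90+121+100 = 870; mod 256 = 102 → 66.
Outer input = (K'⊕opad) ∥ inner = fe 5c 5c 5c 5c ∥ 66.
Outer hash (tag): sum = 254+92+92+92+92+102 = 724; mod 256 = 212 → d4.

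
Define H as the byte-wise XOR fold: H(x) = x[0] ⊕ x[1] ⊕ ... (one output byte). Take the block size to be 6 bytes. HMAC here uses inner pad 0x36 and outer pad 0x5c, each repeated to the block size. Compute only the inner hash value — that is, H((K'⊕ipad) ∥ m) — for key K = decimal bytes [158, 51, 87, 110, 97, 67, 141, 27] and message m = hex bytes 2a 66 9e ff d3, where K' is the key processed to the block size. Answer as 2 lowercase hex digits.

de

Key decimal bytes [158, 51, 87, 110, 97, 67, 141, 27] = 9e 33 57 6e 61 43 8d 1b is 8 bytes > B = 6, so hash it first: H(key) = 20, then zero-pad to 6 bytes: K' = 20 00 00 00 00 00.
K' ⊕ ipad = 16 36 36 36 36 36.
Inner input = 16 36 36 36 36 36 ∥ 2a 66 9e ff d3.
Inner hash: XOR 16⊕36⊕36⊕36⊕36⊕36⊕2a⊕66⊕9e⊕ff⊕d3 = de.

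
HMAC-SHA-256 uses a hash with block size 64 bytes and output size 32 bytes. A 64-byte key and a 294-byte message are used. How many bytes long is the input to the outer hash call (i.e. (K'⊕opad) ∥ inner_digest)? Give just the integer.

Key is 64 ≤ 64 bytes, zero-padded: |K'| = 64.
Outer input = (K'⊕opad) ∥ H(inner) → 64 + 32 = 96 bytes.

96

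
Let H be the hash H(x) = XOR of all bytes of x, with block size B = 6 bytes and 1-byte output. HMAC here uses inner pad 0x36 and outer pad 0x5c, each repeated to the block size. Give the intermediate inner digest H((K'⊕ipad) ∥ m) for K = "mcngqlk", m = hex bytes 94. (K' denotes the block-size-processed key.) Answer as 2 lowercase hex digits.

e5

Key "mcngqlk" = 6d 63 6e 67 71 6c 6b is 7 bytes > B = 6, so hash it first: H(key) = 71, then zero-pad to 6 bytes: K' = 71 00 00 00 00 00.
K' ⊕ ipad = 47 36 36 36 36 36.
Inner input = 47 36 36 36 36 36 ∥ 94.
Inner hash: XOR 47⊕36⊕36⊕36⊕36⊕36⊕94 = e5.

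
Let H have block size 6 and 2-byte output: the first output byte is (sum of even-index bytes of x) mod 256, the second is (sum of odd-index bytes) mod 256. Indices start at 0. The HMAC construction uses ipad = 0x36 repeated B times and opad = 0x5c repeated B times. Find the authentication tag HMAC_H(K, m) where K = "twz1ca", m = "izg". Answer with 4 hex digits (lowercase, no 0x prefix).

Key "twz1ca" = 74 77 7a 31 63 61 is exactly B = 6 bytes: K' = 74 77 7a 31 63 61.
K' ⊕ ipad = 42 41 4c 07 55 57.  K' ⊕ opad = 28 2b 26 6d 3f 3d.
Inner input = (K'⊕ipad) ∥ m = 42 41 4c 07 55 57 ∥ 69 7a 67.
Inner hash: even-index sum = 435 mod 256 = 179; odd-index sum = 281 mod 256 = 25 → b3 19.
Outer input = (K'⊕opad) ∥ inner = 28 2b 26 6d 3f 3d ∥ b3 19.
Outer hash (tag): even-index sum = 320 mod 256 = 64; odd-index sum = 238 mod 256 = 238 → 40 ee.

40ee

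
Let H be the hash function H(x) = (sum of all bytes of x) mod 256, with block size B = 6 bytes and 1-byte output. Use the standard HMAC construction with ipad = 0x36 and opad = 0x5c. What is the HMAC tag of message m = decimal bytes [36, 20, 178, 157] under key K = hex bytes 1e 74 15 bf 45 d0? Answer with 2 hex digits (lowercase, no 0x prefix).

31

Key hex bytes 1e 74 15 bf 45 d0 is exactly B = 6 bytes: K' = 1e 74 15 bf 45 d0.
K' ⊕ ipad = 28 42 23 89 73 e6.  K' ⊕ opad = 42 28 49 e3 19 8c.
Inner input = (K'⊕ipad) ∥ m = 28 42 23 89 73 e6 ∥ 24 14 b2 9d.
Inner hash: sum = 40+66+35+137+115+230+36+20+178+157 = 1014; mod 256 = 246 → f6.
Outer input = (K'⊕opad) ∥ inner = 42 28 49 e3 19 8c ∥ f6.
Outer hash (tag): sum = 66+40+73+227+25+140+246 = 817; mod 256 = 49 → 31.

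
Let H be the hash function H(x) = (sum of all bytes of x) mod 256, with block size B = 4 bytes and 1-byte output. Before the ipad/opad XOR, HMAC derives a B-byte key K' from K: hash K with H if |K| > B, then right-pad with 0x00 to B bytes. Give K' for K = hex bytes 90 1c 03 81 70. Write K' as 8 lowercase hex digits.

a0000000

|K| = 5 > B = 4, so first hash the key.
H(K): sum = 144+28+3+129+112 = 416; mod 256 = 160 → a0.
Zero-pad H(K) = a0 to 4 bytes: K' = a0 00 00 00.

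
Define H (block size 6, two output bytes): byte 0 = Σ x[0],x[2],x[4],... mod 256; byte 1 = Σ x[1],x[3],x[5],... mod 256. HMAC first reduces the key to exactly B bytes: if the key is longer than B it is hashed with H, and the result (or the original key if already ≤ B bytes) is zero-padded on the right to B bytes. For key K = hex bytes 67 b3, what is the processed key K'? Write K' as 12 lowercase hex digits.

67b300000000

Key hex bytes 67 b3 is 2 bytes ≤ B = 6; zero-pad to 6 bytes: K' = 67 b3 00 00 00 00.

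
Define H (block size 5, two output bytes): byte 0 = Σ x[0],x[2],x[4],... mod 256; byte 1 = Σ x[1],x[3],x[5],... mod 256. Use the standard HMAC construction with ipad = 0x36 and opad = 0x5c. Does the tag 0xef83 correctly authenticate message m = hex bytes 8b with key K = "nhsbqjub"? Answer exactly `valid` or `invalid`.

Key "nhsbqjub" = 6e 68 73 62 71 6a 75 62 is 8 bytes > B = 5, so hash it first: H(key) = c7 96, then zero-pad to 5 bytes: K' = c7 96 00 00 00.
K' ⊕ ipad = f1 a0 36 36 36; K' ⊕ opad = 9b ca 5c 5c 5c.
Inner hash: even-index sum = 349 mod 256 = 93; odd-index sum = 353 mod 256 = 97 → 5d 61.
Outer hash (recomputed tag): even-index sum = 436 mod 256 = 180; odd-index sum = 387 mod 256 = 131 → b4 83.
Recomputed tag = b483; claimed = ef83 → mismatch.

invalid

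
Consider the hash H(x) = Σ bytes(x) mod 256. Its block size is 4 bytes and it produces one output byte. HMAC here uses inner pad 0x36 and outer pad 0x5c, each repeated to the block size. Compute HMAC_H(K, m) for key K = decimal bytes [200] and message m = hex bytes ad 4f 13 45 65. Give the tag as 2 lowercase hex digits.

Key decimal bytes [200] = c8 is 1 byte ≤ B = 4; zero-pad to 4 bytes: K' = c8 00 00 00.
K' ⊕ ipad = fe 36 36 36.  K' ⊕ opad = 94 5c 5c 5c.
Inner input = (K'⊕ipad) ∥ m = fe 36 36 36 ∥ ad 4f 13 45 65.
Inner hash: sum = 254+54+54+54+173+79+19+69+101 = 857; mod 256 = 89 → 59.
Outer input = (K'⊕opad) ∥ inner = 94 5c 5c 5c ∥ 59.
Outer hash (tag): sum = 148+92+92+92+89 = 513; mod 256 = 1 → 01.

01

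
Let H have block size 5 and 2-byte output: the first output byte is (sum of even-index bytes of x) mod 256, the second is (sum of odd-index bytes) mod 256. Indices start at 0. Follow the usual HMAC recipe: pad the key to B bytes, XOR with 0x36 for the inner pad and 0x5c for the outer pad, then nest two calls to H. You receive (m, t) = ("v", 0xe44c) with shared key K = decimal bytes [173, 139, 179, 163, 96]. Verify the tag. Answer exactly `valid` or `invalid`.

valid

Key decimal bytes [173, 139, 179, 163, 96] = ad 8b b3 a3 60 is exactly B = 5 bytes: K' = ad 8b b3 a3 60.
K' ⊕ ipad = 9b bd 85 95 56; K' ⊕ opad = f1 d7 ef ff 3c.
Inner hash: even-index sum = 374 mod 256 = 118; odd-index sum = 456 mod 256 = 200 → 76 c8.
Outer hash (recomputed tag): even-index sum = 740 mod 256 = 228; odd-index sum = 588 mod 256 = 76 → e4 4c.
Recomputed tag = e44c; claimed = e44c → match.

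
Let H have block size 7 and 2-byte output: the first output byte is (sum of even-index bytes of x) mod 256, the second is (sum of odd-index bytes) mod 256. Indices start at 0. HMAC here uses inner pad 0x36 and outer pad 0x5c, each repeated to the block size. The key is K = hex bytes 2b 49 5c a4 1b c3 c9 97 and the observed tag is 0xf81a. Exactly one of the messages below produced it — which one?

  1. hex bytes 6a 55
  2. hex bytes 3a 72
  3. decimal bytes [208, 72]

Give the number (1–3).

Key hex bytes 2b 49 5c a4 1b c3 c9 97 is 8 bytes > B = 7, so hash it first: H(key) = 6b 47, then zero-pad to 7 bytes: K' = 6b 47 00 00 00 00 00.
K' ⊕ ipad = 5d 71 36 36 36 36 36; K' ⊕ opad = 37 1b 5c 5c 5c 5c 5c.
m1: inner = H(5d 71 36 36 36 36 36 6a 55) = 54 47; tag = H(37 1b 5c 5c 5c 5c 5c 54 47) = 9227
m2: inner = H(5d 71 36 36 36 36 36 3a 72) = 71 17; tag = H(37 1b 5c 5c 5c 5c 5c 71 17) = 6244
m3: inner = H(5d 71 36 36 36 36 36 d0 48) = 47 ad; tag = H(37 1b 5c 5c 5c 5c 5c 47 ad) = f81a ← matches

3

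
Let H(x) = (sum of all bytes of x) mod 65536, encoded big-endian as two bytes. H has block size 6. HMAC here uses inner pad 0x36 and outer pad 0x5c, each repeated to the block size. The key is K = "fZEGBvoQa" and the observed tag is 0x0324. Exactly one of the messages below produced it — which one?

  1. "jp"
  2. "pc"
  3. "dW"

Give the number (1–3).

Key "fZEGBvoQa" = 66 5a 45 47 42 76 6f 51 61 is 9 bytes > B = 6, so hash it first: H(key) = 03 25, then zero-pad to 6 bytes: K' = 03 25 00 00 00 00.
K' ⊕ ipad = 35 13 36 36 36 36; K' ⊕ opad = 5f 79 5c 5c 5c 5c.
m1: inner = H(35 13 36 36 36 36 6a 70) = 01 fa; tag = H(5f 79 5c 5c 5c 5c 01 fa) = 0343
m2: inner = H(35 13 36 36 36 36 70 63) = 01 f3; tag = H(5f 79 5c 5c 5c 5c 01 f3) = 033c
m3: inner = H(35 13 36 36 36 36 64 57) = 01 db; tag = H(5f 79 5c 5c 5c 5c 01 db) = 0324 ← matches

3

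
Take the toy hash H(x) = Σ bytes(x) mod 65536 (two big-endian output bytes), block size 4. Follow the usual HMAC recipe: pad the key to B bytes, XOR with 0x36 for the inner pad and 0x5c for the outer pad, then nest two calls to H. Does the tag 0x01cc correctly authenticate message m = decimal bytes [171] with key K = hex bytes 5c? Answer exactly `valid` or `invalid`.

valid

Key hex bytes 5c is 1 byte ≤ B = 4; zero-pad to 4 bytes: K' = 5c 00 00 00.
K' ⊕ ipad = 6a 36 36 36; K' ⊕ opad = 00 5c 5c 5c.
Inner hash: sum = 106+54+54+54+171 = 439 → 01 b7.
Outer hash (recomputed tag): sum = 0+92+92+92+1+183 = 460 → 01 cc.
Recomputed tag = 01cc; claimed = 01cc → match.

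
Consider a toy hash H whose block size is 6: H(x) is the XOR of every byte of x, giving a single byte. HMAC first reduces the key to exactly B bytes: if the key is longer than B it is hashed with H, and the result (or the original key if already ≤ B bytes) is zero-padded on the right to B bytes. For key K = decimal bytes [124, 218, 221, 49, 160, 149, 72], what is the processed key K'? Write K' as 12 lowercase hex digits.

|K| = 7 > B = 6, so first hash the key.
H(K): XOR 7c⊕da⊕dd⊕31⊕a0⊕95⊕48 = 37.
Zero-pad H(K) = 37 to 6 bytes: K' = 37 00 00 00 00 00.

370000000000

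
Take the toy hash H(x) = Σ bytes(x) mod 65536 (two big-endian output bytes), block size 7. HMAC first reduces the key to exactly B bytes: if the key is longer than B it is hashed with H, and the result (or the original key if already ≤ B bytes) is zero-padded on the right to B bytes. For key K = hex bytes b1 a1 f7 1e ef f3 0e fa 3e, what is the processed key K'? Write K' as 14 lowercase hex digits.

|K| = 9 > B = 7, so first hash the key.
H(K): sum = 177+161+247+30+239+243+14+250+62 = 1423 → 05 8f.
Zero-pad H(K) = 05 8f to 7 bytes: K' = 05 8f 00 00 00 00 00.

058f0000000000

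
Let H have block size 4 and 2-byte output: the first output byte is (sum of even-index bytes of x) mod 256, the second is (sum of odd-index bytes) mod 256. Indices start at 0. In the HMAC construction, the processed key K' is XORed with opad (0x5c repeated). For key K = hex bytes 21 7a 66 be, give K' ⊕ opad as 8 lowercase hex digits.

7d263ae2

Key hex bytes 21 7a 66 be is exactly B = 4 bytes: K' = 21 7a 66 be.
XOR each byte with 0x5c: 21⊕5c=7d, 7a⊕5c=26, 66⊕5c=3a, be⊕5c=e2.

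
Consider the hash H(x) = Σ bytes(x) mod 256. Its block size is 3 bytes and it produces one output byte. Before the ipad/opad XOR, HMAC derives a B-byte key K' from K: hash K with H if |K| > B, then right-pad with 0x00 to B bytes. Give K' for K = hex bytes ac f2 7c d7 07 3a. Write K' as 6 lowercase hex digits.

320000

|K| = 6 > B = 3, so first hash the key.
H(K): sum = 172+242+124+215+7+58 = 818; mod 256 = 50 → 32.
Zero-pad H(K) = 32 to 3 bytes: K' = 32 00 00.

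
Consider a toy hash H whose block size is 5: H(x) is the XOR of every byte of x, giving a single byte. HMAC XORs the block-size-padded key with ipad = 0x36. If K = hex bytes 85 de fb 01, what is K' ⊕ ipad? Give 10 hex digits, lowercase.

b3e8cd3736

Key hex bytes 85 de fb 01 is 4 bytes ≤ B = 5; zero-pad to 5 bytes: K' = 85 de fb 01 00.
XOR each byte with 0x36: 85⊕36=b3, de⊕36=e8, fb⊕36=cd, 01⊕36=37, 00⊕36=36.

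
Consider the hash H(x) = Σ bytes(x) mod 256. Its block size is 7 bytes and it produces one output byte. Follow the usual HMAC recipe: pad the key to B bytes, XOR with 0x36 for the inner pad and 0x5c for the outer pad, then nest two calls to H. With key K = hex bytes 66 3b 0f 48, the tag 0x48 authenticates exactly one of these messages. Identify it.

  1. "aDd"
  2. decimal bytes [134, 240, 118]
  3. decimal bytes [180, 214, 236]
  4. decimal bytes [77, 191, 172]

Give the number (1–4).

3

Key hex bytes 66 3b 0f 48 is 4 bytes ≤ B = 7; zero-pad to 7 bytes: K' = 66 3b 0f 48 00 00 00.
K' ⊕ ipad = 50 0d 39 7e 36 36 36; K' ⊕ opad = 3a 67 53 14 5c 5c 5c.
m1: inner = H(50 0d 39 7e 36 36 36 61 44 64) = bf; tag = H(3a 67 53 14 5c 5c 5c bf) = db
m2: inner = H(50 0d 39 7e 36 36 36 86 f0 76) = a2; tag = H(3a 67 53 14 5c 5c 5c a2) = be
m3: inner = H(50 0d 39 7e 36 36 36 b4 d6 ec) = 2c; tag = H(3a 67 53 14 5c 5c 5c 2c) = 48 ← matches
m4: inner = H(50 0d 39 7e 36 36 36 4d bf ac) = 6e; tag = H(3a 67 53 14 5c 5c 5c 6e) = 8a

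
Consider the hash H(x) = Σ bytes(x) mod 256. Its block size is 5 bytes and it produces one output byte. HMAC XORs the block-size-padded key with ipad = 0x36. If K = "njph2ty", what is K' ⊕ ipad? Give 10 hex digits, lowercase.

Key "njph2ty" = 6e 6a 70 68 32 74 79 is 7 bytes > B = 5, so hash it first: H(key) = cf, then zero-pad to 5 bytes: K' = cf 00 00 00 00.
XOR each byte with 0x36: cf⊕36=f9, 00⊕36=36, 00⊕36=36, 00⊕36=36, 00⊕36=36.

f936363636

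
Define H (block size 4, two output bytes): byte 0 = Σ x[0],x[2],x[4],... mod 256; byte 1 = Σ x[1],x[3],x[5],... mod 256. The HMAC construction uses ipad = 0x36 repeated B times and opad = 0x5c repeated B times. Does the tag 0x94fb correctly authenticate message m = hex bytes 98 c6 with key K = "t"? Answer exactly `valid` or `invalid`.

invalid

Key "t" = 74 is 1 byte ≤ B = 4; zero-pad to 4 bytes: K' = 74 00 00 00.
K' ⊕ ipad = 42 36 36 36; K' ⊕ opad = 28 5c 5c 5c.
Inner hash: even-index sum = 272 mod 256 = 16; odd-index sum = 306 mod 256 = 50 → 10 32.
Outer hash (recomputed tag): even-index sum = 148 mod 256 = 148; odd-index sum = 234 mod 256 = 234 → 94 ea.
Recomputed tag = 94ea; claimed = 94fb → mismatch.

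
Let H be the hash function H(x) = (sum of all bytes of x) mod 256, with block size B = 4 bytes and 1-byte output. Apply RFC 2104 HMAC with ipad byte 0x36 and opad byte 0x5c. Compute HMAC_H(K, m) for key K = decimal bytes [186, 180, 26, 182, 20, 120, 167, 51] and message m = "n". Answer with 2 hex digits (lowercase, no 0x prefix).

ae

Key decimal bytes [186, 180, 26, 182, 20, 120, 167, 51] = ba b4 1a b6 14 78 a7 33 is 8 bytes > B = 4, so hash it first: H(key) = a4, then zero-pad to 4 bytes: K' = a4 00 00 00.
K' ⊕ ipad = 92 36 36 36.  K' ⊕ opad = f8 5c 5c 5c.
Inner input = (K'⊕ipad) ∥ m = 92 36 36 36 ∥ 6e.
Inner hash: sum = 146+54+54+54+110 = 418; mod 256 = 162 → a2.
Outer input = (K'⊕opad) ∥ inner = f8 5c 5c 5c ∥ a2.
Outer hash (tag): sum = 248+92+92+92+162 = 686; mod 256 = 174 → ae.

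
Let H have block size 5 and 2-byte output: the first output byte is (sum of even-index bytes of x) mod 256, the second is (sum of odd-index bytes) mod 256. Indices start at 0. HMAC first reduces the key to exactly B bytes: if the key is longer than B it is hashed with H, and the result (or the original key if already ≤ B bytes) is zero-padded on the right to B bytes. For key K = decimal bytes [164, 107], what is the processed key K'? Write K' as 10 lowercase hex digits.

a46b000000

Key decimal bytes [164, 107] = a4 6b is 2 bytes ≤ B = 5; zero-pad to 5 bytes: K' = a4 6b 00 00 00.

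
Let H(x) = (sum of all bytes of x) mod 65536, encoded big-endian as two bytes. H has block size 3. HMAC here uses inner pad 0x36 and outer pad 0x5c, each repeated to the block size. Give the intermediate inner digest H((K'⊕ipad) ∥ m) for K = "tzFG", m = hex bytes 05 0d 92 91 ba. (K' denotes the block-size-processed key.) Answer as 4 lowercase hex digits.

Key "tzFG" = 74 7a 46 47 is 4 bytes > B = 3, so hash it first: H(key) = 01 7b, then zero-pad to 3 bytes: K' = 01 7b 00.
K' ⊕ ipad = 37 4d 36.
Inner input = 37 4d 36 ∥ 05 0d 92 91 ba.
Inner hash: sum = 55+77+54+5+13+146+145+186 = 681 → 02 a9.

02a9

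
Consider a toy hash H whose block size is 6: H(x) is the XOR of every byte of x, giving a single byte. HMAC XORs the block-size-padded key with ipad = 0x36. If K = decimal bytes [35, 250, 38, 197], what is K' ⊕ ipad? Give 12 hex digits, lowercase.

15cc10f33636

Key decimal bytes [35, 250, 38, 197] = 23 fa 26 c5 is 4 bytes ≤ B = 6; zero-pad to 6 bytes: K' = 23 fa 26 c5 00 00.
XOR each byte with 0x36: 23⊕36=15, fa⊕36=cc, 26⊕36=10, c5⊕36=f3, 00⊕36=36, 00⊕36=36.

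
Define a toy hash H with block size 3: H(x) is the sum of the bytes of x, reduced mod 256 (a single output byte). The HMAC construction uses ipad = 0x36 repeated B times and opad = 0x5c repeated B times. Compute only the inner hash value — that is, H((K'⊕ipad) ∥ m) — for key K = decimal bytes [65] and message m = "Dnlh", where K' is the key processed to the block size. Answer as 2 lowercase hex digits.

69

Key decimal bytes [65] = 41 is 1 byte ≤ B = 3; zero-pad to 3 bytes: K' = 41 00 00.
K' ⊕ ipad = 77 36 36.
Inner input = 77 36 36 ∥ 44 6e 6c 68.
Inner hash: sum = 119+54+54+68+110+108+104 = 617; mod 256 = 105 → 69.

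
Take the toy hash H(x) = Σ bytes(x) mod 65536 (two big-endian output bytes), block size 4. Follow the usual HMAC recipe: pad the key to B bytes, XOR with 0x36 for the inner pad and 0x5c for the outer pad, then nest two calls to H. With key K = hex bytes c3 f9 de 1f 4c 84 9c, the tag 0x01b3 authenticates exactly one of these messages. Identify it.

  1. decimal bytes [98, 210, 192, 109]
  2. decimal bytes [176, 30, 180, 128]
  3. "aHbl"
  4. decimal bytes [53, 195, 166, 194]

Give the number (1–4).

Key hex bytes c3 f9 de 1f 4c 84 9c is 7 bytes > B = 4, so hash it first: H(key) = 04 25, then zero-pad to 4 bytes: K' = 04 25 00 00.
K' ⊕ ipad = 32 13 36 36; K' ⊕ opad = 58 79 5c 5c.
m1: inner = H(32 13 36 36 62 d2 c0 6d) = 03 12; tag = H(58 79 5c 5c 03 12) = 019e
m2: inner = H(32 13 36 36 b0 1e b4 80) = 02 b3; tag = H(58 79 5c 5c 02 b3) = 023e
m3: inner = H(32 13 36 36 61 48 62 6c) = 02 28; tag = H(58 79 5c 5c 02 28) = 01b3 ← matches
m4: inner = H(32 13 36 36 35 c3 a6 c2) = 03 11; tag = H(58 79 5c 5c 03 11) = 019d

3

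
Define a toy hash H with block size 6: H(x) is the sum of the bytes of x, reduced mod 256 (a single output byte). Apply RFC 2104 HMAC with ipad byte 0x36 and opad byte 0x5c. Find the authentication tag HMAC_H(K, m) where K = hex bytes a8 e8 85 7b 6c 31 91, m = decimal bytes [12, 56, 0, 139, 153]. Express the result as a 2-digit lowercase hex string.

ac

Key hex bytes a8 e8 85 7b 6c 31 91 is 7 bytes > B = 6, so hash it first: H(key) = be, then zero-pad to 6 bytes: K' = be 00 00 00 00 00.
K' ⊕ ipad = 88 36 36 36 36 36.  K' ⊕ opad = e2 5c 5c 5c 5c 5c.
Inner input = (K'⊕ipad) ∥ m = 88 36 36 36 36 36 ∥ 0c 38 00 8b 99.
Inner hash: sum = 136+54+54+54+54+54+12+56+0+139+153 = 766; mod 256 = 254 → fe.
Outer input = (K'⊕opad) ∥ inner = e2 5c 5c 5c 5c 5c ∥ fe.
Outer hash (tag): sum = 226+92+92+92+92+92+254 = 940; mod 256 = 172 → ac.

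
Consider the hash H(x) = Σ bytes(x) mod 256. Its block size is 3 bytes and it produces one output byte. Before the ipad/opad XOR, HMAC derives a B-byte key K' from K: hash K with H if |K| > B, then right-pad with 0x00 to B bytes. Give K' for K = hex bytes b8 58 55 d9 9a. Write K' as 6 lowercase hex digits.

|K| = 5 > B = 3, so first hash the key.
H(K): sum = 184+88+85+217+154 = 728; mod 256 = 216 → d8.
Zero-pad H(K) = d8 to 3 bytes: K' = d8 00 00.

d80000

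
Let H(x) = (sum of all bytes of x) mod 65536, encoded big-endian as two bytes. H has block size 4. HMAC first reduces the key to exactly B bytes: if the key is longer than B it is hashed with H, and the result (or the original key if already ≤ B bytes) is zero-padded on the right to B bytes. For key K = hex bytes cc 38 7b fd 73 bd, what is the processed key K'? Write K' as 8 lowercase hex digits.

|K| = 6 > B = 4, so first hash the key.
H(K): sum = 204+56+123+253+115+189 = 940 → 03 ac.
Zero-pad H(K) = 03 ac to 4 bytes: K' = 03 ac 00 00.

03ac0000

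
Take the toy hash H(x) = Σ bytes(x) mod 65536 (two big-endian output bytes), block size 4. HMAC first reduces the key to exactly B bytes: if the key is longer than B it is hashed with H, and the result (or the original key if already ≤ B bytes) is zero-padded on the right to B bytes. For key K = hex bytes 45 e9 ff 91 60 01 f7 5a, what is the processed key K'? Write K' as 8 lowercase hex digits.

|K| = 8 > B = 4, so first hash the key.
H(K): sum = 69+233+255+145+96+1+247+90 = 1136 → 04 70.
Zero-pad H(K) = 04 70 to 4 bytes: K' = 04 70 00 00.

04700000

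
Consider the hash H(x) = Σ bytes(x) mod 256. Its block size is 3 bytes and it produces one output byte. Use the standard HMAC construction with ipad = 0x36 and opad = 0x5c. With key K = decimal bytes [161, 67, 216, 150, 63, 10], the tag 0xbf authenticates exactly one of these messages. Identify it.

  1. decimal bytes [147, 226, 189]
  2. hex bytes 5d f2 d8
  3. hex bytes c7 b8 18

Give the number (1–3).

2

Key decimal bytes [161, 67, 216, 150, 63, 10] = a1 43 d8 96 3f 0a is 6 bytes > B = 3, so hash it first: H(key) = 9b, then zero-pad to 3 bytes: K' = 9b 00 00.
K' ⊕ ipad = ad 36 36; K' ⊕ opad = c7 5c 5c.
m1: inner = H(ad 36 36 93 e2 bd) = 4b; tag = H(c7 5c 5c 4b) = ca
m2: inner = H(ad 36 36 5d f2 d8) = 40; tag = H(c7 5c 5c 40) = bf ← matches
m3: inner = H(ad 36 36 c7 b8 18) = b0; tag = H(c7 5c 5c b0) = 2f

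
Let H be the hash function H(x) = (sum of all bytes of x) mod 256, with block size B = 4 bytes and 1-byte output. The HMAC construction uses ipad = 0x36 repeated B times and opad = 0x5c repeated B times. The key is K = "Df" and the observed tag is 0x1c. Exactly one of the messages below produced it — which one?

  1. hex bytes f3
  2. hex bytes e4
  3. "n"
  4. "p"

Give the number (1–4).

2

Key "Df" = 44 66 is 2 bytes ≤ B = 4; zero-pad to 4 bytes: K' = 44 66 00 00.
K' ⊕ ipad = 72 50 36 36; K' ⊕ opad = 18 3a 5c 5c.
m1: inner = H(72 50 36 36 f3) = 21; tag = H(18 3a 5c 5c 21) = 2b
m2: inner = H(72 50 36 36 e4) = 12; tag = H(18 3a 5c 5c 12) = 1c ← matches
m3: inner = H(72 50 36 36 6e) = 9c; tag = H(18 3a 5c 5c 9c) = a6
m4: inner = H(72 50 36 36 70) = 9e; tag = H(18 3a 5c 5c 9e) = a8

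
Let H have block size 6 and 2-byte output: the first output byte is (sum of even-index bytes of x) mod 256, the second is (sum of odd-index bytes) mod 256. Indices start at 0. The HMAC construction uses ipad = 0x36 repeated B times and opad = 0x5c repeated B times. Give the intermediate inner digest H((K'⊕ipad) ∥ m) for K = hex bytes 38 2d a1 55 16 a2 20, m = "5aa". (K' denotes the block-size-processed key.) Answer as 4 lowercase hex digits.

3bdf

Key hex bytes 38 2d a1 55 16 a2 20 is 7 bytes > B = 6, so hash it first: H(key) = 0f 24, then zero-pad to 6 bytes: K' = 0f 24 00 00 00 00.
K' ⊕ ipad = 39 12 36 36 36 36.
Inner input = 39 12 36 36 36 36 ∥ 35 61 61.
Inner hash: even-index sum = 315 mod 256 = 59; odd-index sum = 223 mod 256 = 223 → 3b df.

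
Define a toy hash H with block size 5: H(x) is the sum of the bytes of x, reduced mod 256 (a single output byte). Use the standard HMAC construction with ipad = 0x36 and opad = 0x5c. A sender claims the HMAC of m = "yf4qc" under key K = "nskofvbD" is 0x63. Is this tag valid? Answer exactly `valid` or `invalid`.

Key "nskofvbD" = 6e 73 6b 6f 66 76 62 44 is 8 bytes > B = 5, so hash it first: H(key) = 3d, then zero-pad to 5 bytes: K' = 3d 00 00 00 00.
K' ⊕ ipad = 0b 36 36 36 36; K' ⊕ opad = 61 5c 5c 5c 5c.
Inner hash: sum = 11+54+54+54+54+121+102+52+113+99 = 714; mod 256 = 202 → ca.
Outer hash (recomputed tag): sum = 97+92+92+92+92+202 = 667; mod 256 = 155 → 9b.
Recomputed tag = 9b; claimed = 63 → mismatch.

invalid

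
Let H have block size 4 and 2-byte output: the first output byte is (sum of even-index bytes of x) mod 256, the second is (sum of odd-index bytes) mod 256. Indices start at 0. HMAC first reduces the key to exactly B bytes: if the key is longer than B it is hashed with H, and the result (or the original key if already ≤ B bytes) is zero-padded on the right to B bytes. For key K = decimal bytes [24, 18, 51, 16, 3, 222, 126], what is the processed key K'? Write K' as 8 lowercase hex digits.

|K| = 7 > B = 4, so first hash the key.
H(K): even-index sum = 204 mod 256 = 204; odd-index sum = 256 mod 256 = 0 → cc 00.
Zero-pad H(K) = cc 00 to 4 bytes: K' = cc 00 00 00.

cc000000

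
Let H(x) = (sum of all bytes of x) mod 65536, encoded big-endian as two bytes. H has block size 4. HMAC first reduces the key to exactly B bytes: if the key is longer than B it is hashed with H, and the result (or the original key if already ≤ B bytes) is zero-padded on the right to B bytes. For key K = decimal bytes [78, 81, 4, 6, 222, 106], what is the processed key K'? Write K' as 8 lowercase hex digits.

|K| = 6 > B = 4, so first hash the key.
H(K): sum = 78+81+4+6+222+106 = 497 → 01 f1.
Zero-pad H(K) = 01 f1 to 4 bytes: K' = 01 f1 00 00.

01f10000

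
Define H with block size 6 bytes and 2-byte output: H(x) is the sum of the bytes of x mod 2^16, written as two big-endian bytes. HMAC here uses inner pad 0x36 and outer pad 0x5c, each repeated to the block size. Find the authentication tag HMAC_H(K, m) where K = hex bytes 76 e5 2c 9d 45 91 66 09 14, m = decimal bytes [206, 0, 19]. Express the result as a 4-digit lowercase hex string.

022b

Key hex bytes 76 e5 2c 9d 45 91 66 09 14 is 9 bytes > B = 6, so hash it first: H(key) = 03 7d, then zero-pad to 6 bytes: K' = 03 7d 00 00 00 00.
K' ⊕ ipad = 35 4b 36 36 36 36.  K' ⊕ opad = 5f 21 5c 5c 5c 5c.
Inner input = (K'⊕ipad) ∥ m = 35 4b 36 36 36 36 ∥ ce 00 13.
Inner hash: sum = 53+75+54+54+54+54+206+0+19 = 569 → 02 39.
Outer input = (K'⊕opad) ∥ inner = 5f 21 5c 5c 5c 5c ∥ 02 39.
Outer hash (tag): sum = 95+33+92+92+92+92+2+57 = 555 → 02 2b.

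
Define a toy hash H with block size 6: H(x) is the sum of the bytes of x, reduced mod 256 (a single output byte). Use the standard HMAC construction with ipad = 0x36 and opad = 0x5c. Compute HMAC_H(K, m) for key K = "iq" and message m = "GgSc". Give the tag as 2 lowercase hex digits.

Key "iq" = 69 71 is 2 bytes ≤ B = 6; zero-pad to 6 bytes: K' = 69 71 00 00 00 00.
K' ⊕ ipad = 5f 47 36 36 36 36.  K' ⊕ opad = 35 2d 5c 5c 5c 5c.
Inner input = (K'⊕ipad) ∥ m = 5f 47 36 36 36 36 ∥ 47 67 53 63.
Inner hash: sum = 95+71+54+54+54+54+71+103+83+99 = 738; mod 256 = 226 → e2.
Outer input = (K'⊕opad) ∥ inner = 35 2d 5c 5c 5c 5c ∥ e2.
Outer hash (tag): sum = 53+45+92+92+92+92+226 = 692; mod 256 = 180 → b4.

b4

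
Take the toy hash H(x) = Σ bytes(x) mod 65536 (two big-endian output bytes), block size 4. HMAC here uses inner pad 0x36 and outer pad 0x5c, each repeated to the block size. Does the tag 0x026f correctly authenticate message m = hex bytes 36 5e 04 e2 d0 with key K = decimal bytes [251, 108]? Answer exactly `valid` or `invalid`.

valid

Key decimal bytes [251, 108] = fb 6c is 2 bytes ≤ B = 4; zero-pad to 4 bytes: K' = fb 6c 00 00.
K' ⊕ ipad = cd 5a 36 36; K' ⊕ opad = a7 30 5c 5c.
Inner hash: sum = 205+90+54+54+54+94+4+226+208 = 989 → 03 dd.
Outer hash (recomputed tag): sum = 167+48+92+92+3+221 = 623 → 02 6f.
Recomputed tag = 026f; claimed = 026f → match.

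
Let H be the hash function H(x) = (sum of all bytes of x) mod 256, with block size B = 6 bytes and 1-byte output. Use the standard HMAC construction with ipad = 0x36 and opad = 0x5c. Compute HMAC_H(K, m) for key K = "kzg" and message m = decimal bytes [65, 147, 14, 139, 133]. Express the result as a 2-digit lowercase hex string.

Key "kzg" = 6b 7a 67 is 3 bytes ≤ B = 6; zero-pad to 6 bytes: K' = 6b 7a 67 00 00 00.
K' ⊕ ipad = 5d 4c 51 36 36 36.  K' ⊕ opad = 37 26 3b 5c 5c 5c.
Inner input = (K'⊕ipad) ∥ m = 5d 4c 51 36 36 36 ∥ 41 93 0e 8b 85.
Inner hash: sum = 93+76+81+54+54+54+65+147+14+139+133 = 910; mod 256 = 142 → 8e.
Outer input = (K'⊕opad) ∥ inner = 37 26 3b 5c 5c 5c ∥ 8e.
Outer hash (tag): sum = 55+38+59+92+92+92+142 = 570; mod 256 = 58 → 3a.

3a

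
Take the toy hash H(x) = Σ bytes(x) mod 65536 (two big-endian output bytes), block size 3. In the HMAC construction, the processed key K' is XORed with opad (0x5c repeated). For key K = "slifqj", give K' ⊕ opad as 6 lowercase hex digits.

Key "slifqj" = 73 6c 69 66 71 6a is 6 bytes > B = 3, so hash it first: H(key) = 02 89, then zero-pad to 3 bytes: K' = 02 89 00.
XOR each byte with 0x5c: 02⊕5c=5e, 89⊕5c=d5, 00⊕5c=5c.

5ed55c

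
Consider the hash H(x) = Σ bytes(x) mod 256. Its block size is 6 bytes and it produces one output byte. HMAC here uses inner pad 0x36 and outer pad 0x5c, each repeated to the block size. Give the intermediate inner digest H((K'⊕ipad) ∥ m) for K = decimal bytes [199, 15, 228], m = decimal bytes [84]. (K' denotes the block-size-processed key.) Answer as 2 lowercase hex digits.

Key decimal bytes [199, 15, 228] = c7 0f e4 is 3 bytes ≤ B = 6; zero-pad to 6 bytes: K' = c7 0f e4 00 00 00.
K' ⊕ ipad = f1 39 d2 36 36 36.
Inner input = f1 39 d2 36 36 36 ∥ 54.
Inner hash: sum = 241+57+210+54+54+54+84 = 754; mod 256 = 242 → f2.

f2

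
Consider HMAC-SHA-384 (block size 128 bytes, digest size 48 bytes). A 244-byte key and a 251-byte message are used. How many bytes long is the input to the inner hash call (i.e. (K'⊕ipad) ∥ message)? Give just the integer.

379

Key is 244 > 128 bytes, so it is hashed to 48 bytes then zero-padded to 128: |K'| = 128.
Inner input = (K'⊕ipad) ∥ m → 128 + 251 = 379 bytes.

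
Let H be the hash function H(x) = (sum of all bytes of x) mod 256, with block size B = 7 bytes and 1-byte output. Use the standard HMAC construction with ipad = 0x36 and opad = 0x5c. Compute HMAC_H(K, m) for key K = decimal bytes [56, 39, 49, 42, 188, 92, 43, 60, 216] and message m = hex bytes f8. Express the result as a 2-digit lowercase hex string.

Key decimal bytes [56, 39, 49, 42, 188, 92, 43, 60, 216] = 38 27 31 2a bc 5c 2b 3c d8 is 9 bytes > B = 7, so hash it first: H(key) = 11, then zero-pad to 7 bytes: K' = 11 00 00 00 00 00 00.
K' ⊕ ipad = 27 36 36 36 36 36 36.  K' ⊕ opad = 4d 5c 5c 5c 5c 5c 5c.
Inner input = (K'⊕ipad) ∥ m = 27 36 36 36 36 36 36 ∥ f8.
Inner hash: sum = 39+54+54+54+54+54+54+248 = 611; mod 256 = 99 → 63.
Outer input = (K'⊕opad) ∥ inner = 4d 5c 5c 5c 5c 5c 5c ∥ 63.
Outer hash (tag): sum = 77+92+92+92+92+92+92+99 = 728; mod 256 = 216 → d8.

d8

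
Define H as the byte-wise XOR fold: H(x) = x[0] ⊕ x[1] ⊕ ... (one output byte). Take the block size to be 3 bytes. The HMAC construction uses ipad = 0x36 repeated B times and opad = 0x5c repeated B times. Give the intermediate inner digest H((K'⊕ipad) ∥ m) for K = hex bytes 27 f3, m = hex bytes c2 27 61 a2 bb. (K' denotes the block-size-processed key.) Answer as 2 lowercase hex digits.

Key hex bytes 27 f3 is 2 bytes ≤ B = 3; zero-pad to 3 bytes: K' = 27 f3 00.
K' ⊕ ipad = 11 c5 36.
Inner input = 11 c5 36 ∥ c2 27 61 a2 bb.
Inner hash: XOR 11⊕c5⊕36⊕c2⊕27⊕61⊕a2⊕bb = 7f.

7f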